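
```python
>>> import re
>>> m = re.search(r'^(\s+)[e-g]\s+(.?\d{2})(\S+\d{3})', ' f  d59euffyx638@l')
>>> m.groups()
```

(' ', 'd59', 'euffyx638')

The pattern matches anchored at the start of the string; then one or more of whitespace (captured); then a character in [e-g], then one or more of whitespace; then optionally any character, then exactly 2 of a digit (captured); then one or more of a non-whitespace character, then exactly 3 of a digit (captured).
Unlike `match`, `search` isn't anchored — it looks for the pattern anywhere in the string.
The match spans [0:16] → ' f  d59euffyx638'.
Captured: group 1 = ' ', group 2 = 'd59', group 3 = 'euffyx638'.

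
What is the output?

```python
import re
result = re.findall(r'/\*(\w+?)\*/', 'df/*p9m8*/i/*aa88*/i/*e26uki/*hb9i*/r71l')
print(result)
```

Matches: at [2:10] match '/*p9m8*/', group 1 = 'p9m8'; at [11:19] match '/*aa88*/', group 1 = 'aa88'; at [28:36] match '/*hb9i*/', group 1 = 'hb9i'.
With a single group, `findall` returns only what that group captured — 3 items.

['p9m8', 'aa88', 'hb9i']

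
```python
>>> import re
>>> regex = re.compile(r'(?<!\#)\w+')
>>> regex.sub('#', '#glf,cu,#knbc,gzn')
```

'#g#,#,#k#,#'

The negative lookaround is zero-width — it rules out positions where the adjacent text would match, without consuming anything.
Every occurrence is swapped for '#'.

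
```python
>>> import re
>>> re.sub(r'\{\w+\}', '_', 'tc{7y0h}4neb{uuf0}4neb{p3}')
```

Matches: at [2:8] → '{7y0h}'; at [12:18] → '{uuf0}'; at [22:26] → '{p3}'.
Every occurrence is swapped for '_'.

'tc_4neb_4neb_'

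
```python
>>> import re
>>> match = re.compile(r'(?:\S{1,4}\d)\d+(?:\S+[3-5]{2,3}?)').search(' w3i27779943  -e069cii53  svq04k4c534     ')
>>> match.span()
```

The pattern matches 1 to 4 of a non-whitespace character, then a digit (non-capturing group); then one or more of a digit; then one or more of a non-whitespace character, then 2 to 3 of a character in [3-5] (lazy) (non-capturing group).
The match spans [1:12] → 'w3i27779943'.

(1, 12)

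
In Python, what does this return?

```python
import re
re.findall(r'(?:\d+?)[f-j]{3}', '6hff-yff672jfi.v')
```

['6hff', '672jfi']

The pattern matches one or more of a digit (lazy) (non-capturing group); then exactly 3 of a character in [f-j].
Scanning left to right: at [0:4] → '6hff'; at [8:14] → '672jfi'.
No capturing groups, so `findall` returns the 2 full match strings.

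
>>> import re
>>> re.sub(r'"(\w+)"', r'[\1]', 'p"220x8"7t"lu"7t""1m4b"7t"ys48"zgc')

`\1` in the replacement pulls in group 1's text for each match.

'p[220x8]7t[lu]7t"[1m4b]7t[ys48]zgc'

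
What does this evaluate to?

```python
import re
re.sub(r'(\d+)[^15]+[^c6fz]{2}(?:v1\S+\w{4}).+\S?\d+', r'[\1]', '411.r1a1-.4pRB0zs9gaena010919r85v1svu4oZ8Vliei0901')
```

Pattern: one or more of a digit (captured); then one or more of any character except [15], then exactly 2 of any character except [c6fz]; then the literal 'v1', then one or more of a non-whitespace character, then exactly 4 of a word character (non-capturing group); then one or more of any character; then optionally a non-whitespace character, then one or more of a digit.
Matches: at [23:50] → '010919r85v1svu4oZ8Vliei0901'.
`\1` in the replacement pulls in group 1's text for each match.

'411.r1a1-.4pRB0zs9gaena[010919]'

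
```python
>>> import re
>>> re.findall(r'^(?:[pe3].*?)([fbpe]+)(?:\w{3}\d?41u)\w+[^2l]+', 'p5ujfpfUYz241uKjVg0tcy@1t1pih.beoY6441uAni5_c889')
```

['fpf']

A `+?`/`*?`/`{m,n}?` starts at its minimum and grows only as far as needed for what follows to match.
With a single group, `findall` returns only what that group captured — 1 item.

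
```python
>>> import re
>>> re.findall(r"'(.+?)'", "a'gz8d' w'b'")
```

Because the quantifier is non-greedy, it stops expanding at the earliest point where the rest of the pattern can succeed.
Walking the string: at [1:7] match "'gz8d'", group 1 = 'gz8d'; at [9:12] match "'b'", group 1 = 'b'.
Because there's exactly one group, `findall` drops the full match and keeps group 1 from each hit.

['gz8d', 'b']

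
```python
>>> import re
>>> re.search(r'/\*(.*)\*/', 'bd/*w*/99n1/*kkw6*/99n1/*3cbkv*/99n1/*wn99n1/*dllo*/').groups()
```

('w*/99n1/*kkw6*/99n1/*3cbkv*/99n1/*wn99n1/*dllo',)

`search` walks the string left to right and returns the first match it finds.
The match spans [2:52] → '/*w*/99n1/*kkw6*/99n1/*3cbkv*/99n1/*wn99n1/*dllo*/'.
Captured: group 1 = 'w*/99n1/*kkw6*/99n1/*3cbkv*/99n1/*wn99n1/*dllo'.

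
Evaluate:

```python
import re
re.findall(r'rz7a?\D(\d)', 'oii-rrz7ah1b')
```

With a single group, `findall` returns only what that group captured — 1 item.

['1']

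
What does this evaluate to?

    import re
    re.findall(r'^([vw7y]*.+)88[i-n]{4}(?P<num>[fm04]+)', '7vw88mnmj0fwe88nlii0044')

The pattern matches anchored at the start of the string; then zero or more of one of [vw7y], then one or more of any character (captured); then the literal '88', then exactly 4 of a character in [i-n]; then one or more of one of [fm04] (captured as 'num').
Scanning left to right: at [0:23] match '7vw88mnmj0fwe88nlii0044', groups = ('7vw88mnmj0fwe', '0044').
`findall` packs the 2 group values into a tuple for every match.

[('7vw88mnmj0fwe', '0044')]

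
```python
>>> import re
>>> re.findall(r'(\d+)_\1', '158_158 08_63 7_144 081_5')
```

After group 1 captures some text, `\1` only succeeds where that same text appears again.
Scanning left to right: at [0:7] match '158_158', group 1 = '158'.
One capturing group, so `findall` returns just the captured substring from the one match — 1 in all.

['158']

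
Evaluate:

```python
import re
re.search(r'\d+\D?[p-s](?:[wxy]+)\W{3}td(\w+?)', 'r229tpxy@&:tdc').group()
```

'229tpxy@&:tdc'

This matches one or more of a digit; then optionally a non-digit, then a character in [p-s]; then one or more of one of [wxy] (non-capturing group); then exactly 3 of a non-word character, then the literal 'td'; then one or more of a word character (lazy) (captured).
`search` walks the string left to right and returns the first match it finds.
The match spans [1:14] → '229tpxy@&:tdc'.
Captured: group 1 = 'c'.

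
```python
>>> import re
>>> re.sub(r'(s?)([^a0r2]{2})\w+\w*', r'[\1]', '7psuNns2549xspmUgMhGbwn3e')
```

This matches optionally a literal 's' (captured); then exactly 2 of any character except [a0r2] (captured); then one or more of a word character, then zero or more of a word character.
Matches: at [0:25] → '7psuNns2549xspmUgMhGbwn3e'.
`\1` in the replacement pulls in group 1's text for each match.

'[]'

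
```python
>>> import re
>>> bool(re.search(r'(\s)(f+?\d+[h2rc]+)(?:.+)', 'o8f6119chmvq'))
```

False

This matches whitespace (captured); then one or more of a literal 'f' (lazy), then one or more of a digit, then one or more of one of [h2rc] (captured); then one or more of any character (non-capturing group).
`re.search` scans for the first position where the pattern succeeds.
Here nothing in the string fits, so the call returns None, and `bool(None)` is False.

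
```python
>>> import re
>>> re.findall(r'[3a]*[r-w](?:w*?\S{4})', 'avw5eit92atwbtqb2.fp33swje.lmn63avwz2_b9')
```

['avw5ei', 't92at', 'wbtqb', '33swje.', '3avwz2_']

A non-greedy quantifier consumes as few characters as it can — just enough that the remainder of the pattern still matches from where it stops; whatever follows it matches normally.
Since nothing is captured, `findall` lists the 5 matched substrings directly.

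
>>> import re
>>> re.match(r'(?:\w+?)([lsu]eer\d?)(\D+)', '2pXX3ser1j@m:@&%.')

None

The pattern matches one or more of a word character (lazy) (non-capturing group); then one of [lsu], then the literal 'eer', then optionally a digit (captured); then one or more of a non-digit (captured).
`match` is anchored at position 0; if the pattern doesn't fit there, it returns None.
Here position 0 doesn't satisfy it, so the call returns None.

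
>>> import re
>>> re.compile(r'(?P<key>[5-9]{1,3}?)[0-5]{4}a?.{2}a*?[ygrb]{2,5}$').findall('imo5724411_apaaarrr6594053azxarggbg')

['659']

The pattern matches 1 to 3 of a character in [5-9] (lazy) (captured as 'key'); then exactly 4 of a character in [0-5], then optionally the literal 'a'; then exactly 2 of any character, then zero or more of a literal 'a' (lazy), then 2 to 5 of one of [ygrb]; then anchored at the end.
One capturing group, so `findall` returns just the captured substring from the one match — 1 in all.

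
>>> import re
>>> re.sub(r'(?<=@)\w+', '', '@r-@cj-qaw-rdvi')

'@-@-qaw-rdvi'

The positive lookaround only admits positions where the adjacent text matches; those characters stay outside the span.
Matches: at [1:2] → 'r'; at [4:6] → 'cj'.
`sub` substitutes '' at each match site.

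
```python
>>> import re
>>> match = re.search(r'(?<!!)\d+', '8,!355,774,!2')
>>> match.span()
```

`(?!…)`/`(?<!…)` only lets a position through if the neighbouring text does NOT match; no characters are consumed.
`re.search` scans for the first position where the pattern succeeds.
The match spans [0:1] → '8'.

(0, 1)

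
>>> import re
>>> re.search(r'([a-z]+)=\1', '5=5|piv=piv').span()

(4, 11)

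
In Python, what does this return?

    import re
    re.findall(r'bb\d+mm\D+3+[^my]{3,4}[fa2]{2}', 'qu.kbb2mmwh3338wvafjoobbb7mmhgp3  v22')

The pattern matches the literal 'bb', then one or more of a digit, then the literal 'mm'; then one or more of a non-digit, then one or more of the literal '3', then 3 to 4 of any character except [my]; then exactly 2 of one of [fa2].
With no groups in the pattern, `findall` gives back each whole match — 2 here.

['bb2mmwh3338wvaf', 'bb7mmhgp3  v22']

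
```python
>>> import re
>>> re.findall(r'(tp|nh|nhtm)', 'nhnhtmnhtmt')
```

Branches in `(...|...)` are attempted left-to-right; the first branch that allows the whole pattern to succeed is taken.
`findall` collects group 1 from each match (3 total).

['nh', 'nh', 'nh']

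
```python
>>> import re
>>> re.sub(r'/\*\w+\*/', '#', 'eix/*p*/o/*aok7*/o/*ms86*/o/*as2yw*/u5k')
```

'eix#o#o#o#u5k'

Matches: at [3:8] → '/*p*/'; at [9:17] → '/*aok7*/'; at [18:26] → '/*ms86*/'; at [27:36] → '/*as2yw*/'.
Every occurrence is swapped for '#'.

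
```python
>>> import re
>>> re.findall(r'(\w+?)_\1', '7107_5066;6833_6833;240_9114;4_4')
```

The backreference `\1` re-matches whatever the first group consumed, character for character.
With a single group, `findall` returns only what that group captured — 2 items.

['6833', '4']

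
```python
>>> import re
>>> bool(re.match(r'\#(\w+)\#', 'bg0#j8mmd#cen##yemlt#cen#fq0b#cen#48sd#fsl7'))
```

`re.match` only tries the pattern at the start of the string.
Here the string doesn't start with a match, so the call returns None, and `bool(None)` is False.

False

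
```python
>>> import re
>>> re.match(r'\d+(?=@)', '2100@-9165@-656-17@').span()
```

(0, 4)

`re.match` won't scan ahead — the pattern has to work from the very first character.
The match spans [0:4] → '2100'.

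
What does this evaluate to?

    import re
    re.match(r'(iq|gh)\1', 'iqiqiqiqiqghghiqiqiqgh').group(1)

The match spans [0:4] → 'iqiq'.
Captured: group 1 = 'iq'.

'iq'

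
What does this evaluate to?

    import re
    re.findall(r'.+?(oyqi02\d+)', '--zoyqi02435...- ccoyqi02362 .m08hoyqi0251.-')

With the lazy modifier that quantifier settles for the fewest repetitions that let the rest of the pattern succeed (the atoms after it are unaffected and can still be greedy).
With a single group, `findall` returns only what that group captured — 3 items.

['oyqi02435', 'oyqi02362', 'oyqi0251']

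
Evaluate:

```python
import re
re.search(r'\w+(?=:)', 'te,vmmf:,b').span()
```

The lookaround is zero-width — it requires the adjacent text to match without consuming it, so the asserted text isn't part of the match.
The match spans [3:7] → 'vmmf'.

(3, 7)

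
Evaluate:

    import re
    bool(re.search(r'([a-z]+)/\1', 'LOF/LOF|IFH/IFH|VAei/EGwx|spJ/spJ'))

False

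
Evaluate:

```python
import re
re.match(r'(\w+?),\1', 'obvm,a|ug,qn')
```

None

After group 1 captures some text, `\1` only succeeds where that same text appears again.
`re.match` won't scan ahead — the pattern has to work from the very first character.
Here position 0 doesn't satisfy it, so the call returns None.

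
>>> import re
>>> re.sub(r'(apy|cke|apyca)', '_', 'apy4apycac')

'_4_cac'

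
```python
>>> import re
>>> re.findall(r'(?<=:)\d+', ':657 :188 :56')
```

['657', '188', '56']

The `(?=…)`/`(?<=…)` assertion just peeks at neighbouring text; it doesn't advance the match position.
No capturing groups, so `findall` returns the 3 full match strings.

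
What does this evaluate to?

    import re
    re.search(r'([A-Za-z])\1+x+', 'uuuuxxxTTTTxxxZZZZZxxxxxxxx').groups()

The match spans [0:7] → 'uuuuxxx'.
Captured: group 1 = 'u'.

('u',)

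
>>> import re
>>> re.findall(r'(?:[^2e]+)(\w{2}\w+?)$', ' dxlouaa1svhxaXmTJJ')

['TJJ']

Pattern: one or more of any character except [2e] (non-capturing group); then exactly 2 of a word character, then one or more of a word character (lazy) (captured); then anchored at the end.
Matches: at [0:19] match ' dxlouaa1svhxaXmTJJ', group 1 = 'TJJ'.
`findall` collects group 1 from the one match (1 total).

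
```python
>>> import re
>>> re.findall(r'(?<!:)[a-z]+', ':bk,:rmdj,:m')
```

The negative lookaround is zero-width — it rules out positions where the adjacent text would match, without consuming anything.
`findall` yields the raw match text (2 of them) because the pattern has no groups.

['k', 'mdj']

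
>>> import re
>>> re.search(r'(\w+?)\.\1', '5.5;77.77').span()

(0, 3)

`\1` is not a pattern — it's the concrete string captured by group 1, re-applied verbatim.
The match spans [0:3] → '5.5'.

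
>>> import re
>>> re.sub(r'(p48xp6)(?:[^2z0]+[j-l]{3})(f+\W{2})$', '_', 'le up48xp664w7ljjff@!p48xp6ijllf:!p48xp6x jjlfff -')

'le u_'

The pattern matches the literal 'p48', then the literal 'xp6' (captured); then one or more of any character except [2z0], then exactly 3 of a character in [j-l] (non-capturing group); then one or more of a literal 'f', then exactly 2 of a non-word character (captured); then anchored at the end.
Matches: at [4:50] → 'p48xp664w7ljjff@!p48xp6ijllf:!p48xp6x jjlfff -'.
`sub` substitutes '_' at each match site.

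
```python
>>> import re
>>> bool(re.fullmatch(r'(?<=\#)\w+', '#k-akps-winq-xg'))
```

For `fullmatch`, every character of the input must be accounted for by the pattern.
Here there's no way to consume every character, so the call returns None, and `bool(None)` is False.

False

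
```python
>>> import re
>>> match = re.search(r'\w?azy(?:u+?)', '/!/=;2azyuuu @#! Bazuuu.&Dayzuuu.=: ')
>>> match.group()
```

'2azyu'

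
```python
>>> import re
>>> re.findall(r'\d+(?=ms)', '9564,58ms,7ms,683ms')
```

['58', '7', '683']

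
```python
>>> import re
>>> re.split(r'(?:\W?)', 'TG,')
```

['', 'T', 'G', '', '']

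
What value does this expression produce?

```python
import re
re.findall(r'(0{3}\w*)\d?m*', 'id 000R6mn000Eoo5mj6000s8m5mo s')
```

The pattern matches exactly 3 of the literal '0', then zero or more of a word character (captured); then optionally a digit, then zero or more of a literal 'm'.
Walking the string: at [3:29] match '000R6mn000Eoo5mj6000s8m5mo', group 1 = '000R6mn000Eoo5mj6000s8m5mo'.
One capturing group, so `findall` returns just the captured substring from the one match — 1 in all.

['000R6mn000Eoo5mj6000s8m5mo']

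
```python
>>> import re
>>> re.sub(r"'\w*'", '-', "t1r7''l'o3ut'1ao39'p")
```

"t1r7-l-1ao39'p"

Matches: at [4:6] → "''"; at [7:13] → "'o3ut'".
Every occurrence is swapped for '-'.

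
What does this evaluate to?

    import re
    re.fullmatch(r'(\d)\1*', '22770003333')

None

`re.fullmatch` requires the pattern to consume the entire string.
Here the string isn't matched end-to-end, so the call returns None.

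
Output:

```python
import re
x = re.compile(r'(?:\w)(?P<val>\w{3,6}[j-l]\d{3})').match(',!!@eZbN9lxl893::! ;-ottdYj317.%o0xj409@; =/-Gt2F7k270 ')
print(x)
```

None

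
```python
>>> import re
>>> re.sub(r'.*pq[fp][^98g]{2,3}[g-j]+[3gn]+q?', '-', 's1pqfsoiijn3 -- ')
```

The pattern matches zero or more of any character, then the literal 'pq', then one of [fp]; then 2 to 3 of any character except [98g], then one or more of a character in [g-j]; then one or more of one of [3gn], then optionally the literal 'q'.
Matches: at [0:12] → 's1pqfsoiijn3'.
Every occurrence is swapped for '-'.

'- -- '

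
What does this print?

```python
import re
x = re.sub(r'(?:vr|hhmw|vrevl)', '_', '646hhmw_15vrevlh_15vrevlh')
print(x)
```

646__15_evlh_15_evlh

Alternation tries branches left to right and keeps the first one that lets the overall match succeed at that position.
Matches: at [3:7] → 'hhmw'; at [10:12] → 'vr'; at [19:21] → 'vr'.
Every occurrence is swapped for '_'.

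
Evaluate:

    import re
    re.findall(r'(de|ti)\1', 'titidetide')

A backreference is literal: `\1` must see the identical characters the first group matched.
Walking the string: at [0:4] match 'titi', group 1 = 'ti'.
With a single group, `findall` returns only what that group captured — 1 item.

['ti']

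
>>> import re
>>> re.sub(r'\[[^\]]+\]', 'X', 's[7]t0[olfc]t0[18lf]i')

'sXt0Xt0Xi'

Matches: at [1:4] → '[7]'; at [6:12] → '[olfc]'; at [14:20] → '[18lf]'.
Every occurrence is swapped for 'X'.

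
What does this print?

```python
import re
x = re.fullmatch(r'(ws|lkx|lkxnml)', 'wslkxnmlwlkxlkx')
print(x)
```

`re.fullmatch` is like wrapping the pattern in `^…$` (in single-line mode).
Here the string isn't matched end-to-end, so the call returns None.

None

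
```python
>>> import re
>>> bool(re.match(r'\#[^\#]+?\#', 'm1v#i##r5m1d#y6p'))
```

False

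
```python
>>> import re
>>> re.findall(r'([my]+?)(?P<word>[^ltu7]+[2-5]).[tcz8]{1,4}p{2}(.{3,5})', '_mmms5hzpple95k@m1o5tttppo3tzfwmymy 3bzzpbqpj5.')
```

[('m', 'mms5', 'le95k'), ('m', '1o5', 'o3tzf')]

The pattern matches one or more of one of [my] (lazy) (captured); then one or more of any character except [ltu7], then a character in [2-5] (captured as 'word'); then any character, then 1 to 4 of one of [tcz8], then exactly 2 of the literal 'p'; then 3 to 5 of any character (captured).
Matches: at [1:15] match 'mmms5hzpple95k', groups = ('m', 'mms5', 'le95k'); at [16:30] match 'm1o5tttppo3tzf', groups = ('m', '1o5', 'o3tzf').
`findall` packs the 3 group values into a tuple for every match.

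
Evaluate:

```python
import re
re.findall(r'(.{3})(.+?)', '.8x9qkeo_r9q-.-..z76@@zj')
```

Pattern: exactly 3 of any character (captured); then one or more of any character (lazy) (captured).
A `+?`/`*?`/`{m,n}?` starts at its minimum and grows only as far as needed for what follows to match.
Scanning left to right: at [0:4] match '.8x9', groups = ('.8x', '9'); at [4:8] match 'qkeo', groups = ('qke', 'o'); at [8:12] match '_r9q', groups = ('_r9', 'q'); at [12:16] match '-.-.', groups = ('-.-', '.'); at [16:20] match '.z76', groups = ('.z7', '6'); ….
`findall` packs the 2 group values into a tuple for every match.

[('.8x', '9'), ('qke', 'o'), ('_r9', 'q'), ('-.-', '.'), ('.z7', '6'), ('@@z', 'j')]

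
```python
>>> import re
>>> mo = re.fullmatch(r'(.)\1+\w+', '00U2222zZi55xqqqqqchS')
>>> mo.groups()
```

After group 1 captures some text, `\1` only succeeds where that same text appears again.
For `fullmatch`, every character of the input must be accounted for by the pattern.
The match spans [0:21] → '00U2222zZi55xqqqqqchS'.
Captured: group 1 = '0'.

('0',)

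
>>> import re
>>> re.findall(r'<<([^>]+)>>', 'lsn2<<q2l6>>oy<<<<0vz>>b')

['q2l6', '<<0vz']

With a single group, `findall` returns only what that group captured — 2 items.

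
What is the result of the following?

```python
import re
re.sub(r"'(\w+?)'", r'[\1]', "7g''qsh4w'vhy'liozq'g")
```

"7g'[qsh4w]vhy[liozq]g"

`\1` in the replacement pulls in group 1's text for each match.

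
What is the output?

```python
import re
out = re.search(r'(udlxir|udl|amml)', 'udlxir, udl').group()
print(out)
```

udlxir

Alternation isn't longest-match — the leftmost alternative that fits at this position is chosen.
`re.search` tries every starting position until one works.
The match spans [0:6] → 'udlxir'.
Captured: group 1 = 'udlxir'.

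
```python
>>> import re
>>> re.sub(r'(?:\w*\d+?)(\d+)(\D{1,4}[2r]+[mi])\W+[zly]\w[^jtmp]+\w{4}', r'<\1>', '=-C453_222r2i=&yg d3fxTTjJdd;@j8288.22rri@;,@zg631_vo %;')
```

'=-<2>;@<8> %;'

Each match is replaced using the text its own group 1 captured.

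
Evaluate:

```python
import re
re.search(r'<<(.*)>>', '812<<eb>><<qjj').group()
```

'<<eb>>'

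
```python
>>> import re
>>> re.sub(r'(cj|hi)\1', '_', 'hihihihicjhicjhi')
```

'__cjhicjhi'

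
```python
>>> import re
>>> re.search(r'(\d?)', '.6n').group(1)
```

The match spans [0:0] → ''.
Captured: group 1 = ''.

''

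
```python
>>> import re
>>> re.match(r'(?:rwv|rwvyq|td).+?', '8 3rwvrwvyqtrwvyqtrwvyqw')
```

`match` is anchored at position 0; if the pattern doesn't fit there, it returns None.
Here position 0 doesn't satisfy it, so the call returns None.

None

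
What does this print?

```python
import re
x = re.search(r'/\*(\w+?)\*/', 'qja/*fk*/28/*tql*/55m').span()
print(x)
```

The match spans [3:9] → '/*fk*/'.

(3, 9)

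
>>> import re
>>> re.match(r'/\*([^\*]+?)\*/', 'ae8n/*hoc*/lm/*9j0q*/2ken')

`match` is anchored at position 0; if the pattern doesn't fit there, it returns None.
Here the pattern fails at index 0, so the call returns None.

None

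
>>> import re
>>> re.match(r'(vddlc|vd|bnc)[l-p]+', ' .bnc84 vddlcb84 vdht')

None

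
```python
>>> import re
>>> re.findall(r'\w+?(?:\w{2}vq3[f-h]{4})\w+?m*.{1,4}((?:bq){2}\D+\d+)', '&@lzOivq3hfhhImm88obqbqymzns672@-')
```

['bqbqymzns672']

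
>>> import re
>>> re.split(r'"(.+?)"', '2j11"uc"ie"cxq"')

The `?` after the quantifier makes it lazy — it takes as little as possible before letting the rest of the pattern try.
With a capturing group present, the delimiter's captured portion is kept in the result list.

['2j11', 'uc', 'ie', 'cxq', '']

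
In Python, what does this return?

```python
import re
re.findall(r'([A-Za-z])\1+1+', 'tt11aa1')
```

['t', 'a']

`\1` has to match the exact text group 1 already captured.
Matches: at [0:4] match 'tt11', group 1 = 't'; at [4:7] match 'aa1', group 1 = 'a'.
One capturing group, so `findall` returns just the captured substring from each match — 2 in all.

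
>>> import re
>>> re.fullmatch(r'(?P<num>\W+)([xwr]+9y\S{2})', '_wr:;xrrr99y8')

The pattern matches one or more of a non-word character (captured as 'num'); then one or more of one of [xwr], then the literal '9y', then exactly 2 of a non-whitespace character (captured).
`re.fullmatch` requires the pattern to consume the entire string.
Here the string isn't matched end-to-end, so the call returns None.

None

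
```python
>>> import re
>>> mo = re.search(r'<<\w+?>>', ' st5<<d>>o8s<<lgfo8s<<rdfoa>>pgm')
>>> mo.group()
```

`re.search` scans for the first position where the pattern succeeds.
The match spans [4:9] → '<<d>>'.

'<<d>>'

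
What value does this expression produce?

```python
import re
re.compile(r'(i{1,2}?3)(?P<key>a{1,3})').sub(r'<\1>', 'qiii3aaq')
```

'qi<ii3>q'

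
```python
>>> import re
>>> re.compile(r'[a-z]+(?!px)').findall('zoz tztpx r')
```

The negative lookahead/lookbehind blocks any match where the forbidden context is present.
Matches: at [0:3] → 'zoz'; at [4:9] → 'tztpx'; at [10:11] → 'r'.
`findall` yields the raw match text (3 of them) because the pattern has no groups.

['zoz', 'tztpx', 'r']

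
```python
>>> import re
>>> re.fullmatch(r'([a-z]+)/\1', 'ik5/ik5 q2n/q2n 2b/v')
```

After group 1 captures some text, `\1` only succeeds where that same text appears again.
`re.fullmatch` requires the pattern to consume the entire string.
Here there's no way to consume every character, so the call returns None.

None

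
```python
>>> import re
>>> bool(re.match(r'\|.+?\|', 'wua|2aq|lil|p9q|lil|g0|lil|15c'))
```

`match` is anchored at position 0; if the pattern doesn't fit there, it returns None.
Here the pattern fails at index 0, so the call returns None, and `bool(None)` is False.

False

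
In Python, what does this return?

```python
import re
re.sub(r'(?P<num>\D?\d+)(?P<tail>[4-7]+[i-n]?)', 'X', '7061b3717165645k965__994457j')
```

Every occurrence is swapped for 'X'.

'X1XX_X'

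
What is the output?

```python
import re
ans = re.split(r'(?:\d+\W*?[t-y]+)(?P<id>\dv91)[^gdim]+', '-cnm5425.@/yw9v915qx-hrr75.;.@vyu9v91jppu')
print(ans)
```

Pattern: one or more of a digit, then zero or more of a non-word character (lazy), then one or more of a character in [t-y] (non-capturing group); then a digit, then the literal 'v91' (captured as 'id'); then one or more of any character except [gdim].
Matches to split on: at [4:41] → '5425.@/yw9v915qx-hrr75.;.@vyu9v91jppu'.
Because the pattern has a capturing group, `split` also inserts each captured text between the pieces.

['-cnm', '9v91', '']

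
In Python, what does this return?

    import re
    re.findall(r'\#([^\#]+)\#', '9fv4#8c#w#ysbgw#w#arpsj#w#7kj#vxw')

Matches: at [4:8] match '#8c#', group 1 = '8c'; at [9:16] match '#ysbgw#', group 1 = 'ysbgw'; at [17:24] match '#arpsj#', group 1 = 'arpsj'; at [25:30] match '#7kj#', group 1 = '7kj'.
With a single group, `findall` returns only what that group captured — 4 items.

['8c', 'ysbgw', 'arpsj', '7kj']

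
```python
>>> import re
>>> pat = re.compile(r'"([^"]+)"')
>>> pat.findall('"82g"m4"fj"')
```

['82g', 'fj']

With a single group, `findall` returns only what that group captured — 2 items.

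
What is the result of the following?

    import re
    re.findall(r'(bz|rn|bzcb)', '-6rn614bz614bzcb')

['rn', 'bz', 'bz']

Alternation tries branches left to right and keeps the first one that lets the overall match succeed at that position.
Walking the string: at [2:4] match 'rn', group 1 = 'rn'; at [7:9] match 'bz', group 1 = 'bz'; at [12:14] match 'bz', group 1 = 'bz'.
`findall` collects group 1 from each match (3 total).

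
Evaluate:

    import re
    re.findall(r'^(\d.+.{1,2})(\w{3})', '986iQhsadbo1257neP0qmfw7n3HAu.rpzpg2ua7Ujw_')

This matches anchored at the start of the string; then a digit, then one or more of any character, then 1 to 2 of any character (captured); then exactly 3 of a word character (captured).
Matches: at [0:43] match '986iQhsadbo1257neP0qmfw7n3HAu.rpzpg2ua7Ujw_', groups = ('986iQhsadbo1257neP0qmfw7n3HAu.rpzpg2ua7U', 'jw_').
Multiple groups make `findall` return tuples — one 2-tuple for the one match.

[('986iQhsadbo1257neP0qmfw7n3HAu.rpzpg2ua7U', 'jw_')]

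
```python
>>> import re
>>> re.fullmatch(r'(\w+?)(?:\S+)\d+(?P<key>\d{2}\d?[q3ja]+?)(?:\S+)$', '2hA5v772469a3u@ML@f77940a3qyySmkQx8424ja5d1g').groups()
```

('2', '24j')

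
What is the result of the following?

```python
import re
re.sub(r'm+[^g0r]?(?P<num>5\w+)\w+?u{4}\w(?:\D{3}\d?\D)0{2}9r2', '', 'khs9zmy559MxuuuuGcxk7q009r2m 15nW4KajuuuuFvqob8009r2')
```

'khs9zm 15nW4KajuuuuFvqob8009r2'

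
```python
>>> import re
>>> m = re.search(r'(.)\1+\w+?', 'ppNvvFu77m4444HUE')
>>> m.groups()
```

('p',)

After group 1 captures some text, `\1` only succeeds where that same text appears again.
`search` walks the string left to right and returns the first match it finds.
The match spans [0:3] → 'ppN'.
Captured: group 1 = 'p'.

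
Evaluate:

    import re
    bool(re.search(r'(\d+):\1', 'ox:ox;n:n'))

`\1` is not a pattern — it's the concrete string captured by group 1, re-applied verbatim.
Here nothing in the string fits, so the call returns None, and `bool(None)` is False.

False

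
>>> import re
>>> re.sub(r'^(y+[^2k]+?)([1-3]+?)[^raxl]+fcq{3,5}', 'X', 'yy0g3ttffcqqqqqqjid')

'Xqjid'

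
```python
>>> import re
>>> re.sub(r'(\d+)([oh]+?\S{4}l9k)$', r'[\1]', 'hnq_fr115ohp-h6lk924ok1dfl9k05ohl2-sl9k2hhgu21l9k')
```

This matches one or more of a digit (captured); then one or more of one of [oh] (lazy), then exactly 4 of a non-whitespace character, then the literal 'l9k' (captured); then anchored at the end.
Matches: at [39:49] → '2hhgu21l9k'.
The replacement refers to a captured group, so each match is rewritten using its own captured text.

'hnq_fr115ohp-h6lk924ok1dfl9k05ohl2-sl9k[2]'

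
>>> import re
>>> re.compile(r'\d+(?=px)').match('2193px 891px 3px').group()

`re.match` only tries the pattern at the start of the string.
The match spans [0:4] → '2193'.

'2193'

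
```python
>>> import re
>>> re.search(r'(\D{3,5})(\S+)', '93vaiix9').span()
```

(2, 8)

The match spans [2:8] → 'vaiix9'.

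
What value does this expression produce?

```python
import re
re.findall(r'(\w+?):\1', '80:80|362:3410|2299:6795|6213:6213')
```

A backreference is literal: `\1` must see the identical characters the first group matched.
One capturing group, so `findall` returns just the captured substring from each match — 2 in all.

['80', '6213']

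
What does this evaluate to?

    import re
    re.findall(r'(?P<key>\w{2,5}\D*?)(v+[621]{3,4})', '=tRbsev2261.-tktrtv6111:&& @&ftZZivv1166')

The pattern matches 2 to 5 of a word character, then zero or more of a non-digit (lazy) (captured as 'key'); then one or more of a literal 'v', then 3 to 4 of one of [621] (captured).
Because the quantifier is non-greedy, it stops expanding at the earliest point where the rest of the pattern can succeed.
Matches: at [1:11] match 'tRbsev2261', groups = ('tRbse', 'v2261'); at [13:23] match 'tktrtv6111', groups = ('tktrt', 'v6111'); at [29:40] match 'ftZZivv1166', groups = ('ftZZi', 'vv1166').
With 2 capturing groups, `findall` returns a 2-tuple per match.

[('tRbse', 'v2261'), ('tktrt', 'v6111'), ('ftZZi', 'vv1166')]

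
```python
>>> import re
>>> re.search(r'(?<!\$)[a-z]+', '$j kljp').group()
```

'kljp'

The negative lookahead/lookbehind blocks any match where the forbidden context is present.
The match spans [3:7] → 'kljp'.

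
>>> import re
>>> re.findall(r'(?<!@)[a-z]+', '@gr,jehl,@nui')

['r', 'jehl', 'ui']

The negative lookahead/lookbehind blocks any match where the forbidden context is present.
`findall` yields the raw match text (3 of them) because the pattern has no groups.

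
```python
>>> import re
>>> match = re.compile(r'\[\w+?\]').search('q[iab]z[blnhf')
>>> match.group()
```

'[iab]'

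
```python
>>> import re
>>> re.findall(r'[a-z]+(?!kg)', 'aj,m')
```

A negative assertion filters positions out without eating any characters.
Walking the string: at [0:2] → 'aj'; at [3:4] → 'm'.
Since nothing is captured, `findall` lists the 2 matched substrings directly.

['aj', 'm']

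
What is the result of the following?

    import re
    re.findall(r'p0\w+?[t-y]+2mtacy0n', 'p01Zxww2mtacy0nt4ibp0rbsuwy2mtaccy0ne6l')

['p01Zxww2mtacy0n']

This matches the literal 'p0', then one or more of a word character (lazy); then one or more of a character in [t-y], then the literal '2m'; then the literal 'tac', then the literal 'y0n'.
Matches: at [0:15] → 'p01Zxww2mtacy0n'.
With no groups in the pattern, `findall` gives back each whole match — 1 here.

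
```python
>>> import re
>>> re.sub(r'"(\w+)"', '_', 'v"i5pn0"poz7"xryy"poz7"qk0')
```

'v_poz7_poz7"qk0'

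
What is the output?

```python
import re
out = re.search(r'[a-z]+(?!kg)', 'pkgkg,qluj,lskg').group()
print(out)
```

pkgkg

The negative lookaround is zero-width — it rules out positions where the adjacent text would match, without consuming anything.
`search` walks the string left to right and returns the first match it finds.
The match spans [0:5] → 'pkgkg'.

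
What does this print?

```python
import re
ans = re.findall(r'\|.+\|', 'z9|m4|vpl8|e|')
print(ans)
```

['|m4|vpl8|e|']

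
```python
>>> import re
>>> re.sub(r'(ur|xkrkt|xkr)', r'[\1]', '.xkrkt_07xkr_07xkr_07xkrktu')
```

Alternation tries branches left to right and keeps the first one that lets the overall match succeed at that position.
Each match is replaced using the text its own group 1 captured.

'.[xkrkt]_07[xkr]_07[xkr]_07[xkrkt]u'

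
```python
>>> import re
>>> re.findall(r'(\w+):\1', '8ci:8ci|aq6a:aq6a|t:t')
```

`\1` has to match the exact text group 1 already captured.
Scanning left to right: at [0:7] match '8ci:8ci', group 1 = '8ci'; at [8:17] match 'aq6a:aq6a', group 1 = 'aq6a'; at [18:21] match 't:t', group 1 = 't'.
With a single group, `findall` returns only what that group captured — 3 items.

['8ci', 'aq6a', 't']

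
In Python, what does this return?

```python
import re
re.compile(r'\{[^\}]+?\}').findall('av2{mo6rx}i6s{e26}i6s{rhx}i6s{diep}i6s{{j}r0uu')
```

['{mo6rx}', '{e26}', '{rhx}', '{diep}', '{{j}']

Matches: at [3:10] → '{mo6rx}'; at [13:18] → '{e26}'; at [21:26] → '{rhx}'; at [29:35] → '{diep}'; at [38:42] → '{{j}'.
No capturing groups, so `findall` returns the 5 full match strings.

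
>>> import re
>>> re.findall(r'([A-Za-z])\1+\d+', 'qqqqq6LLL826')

['q', 'L']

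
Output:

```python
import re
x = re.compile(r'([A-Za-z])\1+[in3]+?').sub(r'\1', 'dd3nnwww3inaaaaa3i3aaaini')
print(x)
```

dnnwinai3ani

A backreference is literal: `\1` must see the identical characters the first group matched.
Matches: at [0:3] → 'dd3'; at [5:9] → 'www3'; at [11:17] → 'aaaaa3'; at [19:23] → 'aaai'.
Each match is replaced using the text its own group 1 captured.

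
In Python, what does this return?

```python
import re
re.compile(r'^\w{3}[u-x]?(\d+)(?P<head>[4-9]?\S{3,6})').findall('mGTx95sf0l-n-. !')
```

Pattern: anchored at the start of the string; then exactly 3 of a word character, then optionally a character in [u-x]; then one or more of a digit (captured); then optionally a character in [4-9], then 3 to 6 of a non-whitespace character (captured as 'head').
2 groups means the one result is a tuple of 2 captured strings — 1 here.

[('95', 'sf0l-n')]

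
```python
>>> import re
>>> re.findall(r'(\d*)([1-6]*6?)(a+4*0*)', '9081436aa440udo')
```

[('9081436', '', 'aa440')]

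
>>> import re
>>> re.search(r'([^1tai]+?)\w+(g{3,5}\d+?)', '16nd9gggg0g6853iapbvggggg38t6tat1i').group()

With the lazy modifier that quantifier settles for the fewest repetitions that let the rest of the pattern succeed (the atoms after it are unaffected and can still be greedy).
The match spans [1:26] → '6nd9gggg0g6853iapbvggggg3'.

'6nd9gggg0g6853iapbvggggg3'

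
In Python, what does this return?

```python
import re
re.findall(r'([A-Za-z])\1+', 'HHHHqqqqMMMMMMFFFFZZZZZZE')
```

After group 1 captures some text, `\1` only succeeds where that same text appears again.
`findall` collects group 1 from each match (5 total).

['H', 'q', 'M', 'F', 'Z']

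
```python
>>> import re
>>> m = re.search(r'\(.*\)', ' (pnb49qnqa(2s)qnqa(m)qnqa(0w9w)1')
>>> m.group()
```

`re.search` tries every starting position until one works.
The match spans [1:32] → '(pnb49qnqa(2s)qnqa(m)qnqa(0w9w)'.

'(pnb49qnqa(2s)qnqa(m)qnqa(0w9w)'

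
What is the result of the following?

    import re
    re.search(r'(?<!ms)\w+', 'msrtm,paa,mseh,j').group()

The negative lookaround is zero-width — it rules out positions where the adjacent text would match, without consuming anything.
`re.search` tries every starting position until one works.
The match spans [0:5] → 'msrtm'.

'msrtm'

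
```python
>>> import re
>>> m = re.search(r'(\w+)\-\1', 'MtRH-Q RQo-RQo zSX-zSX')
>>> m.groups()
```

('RQo',)

A backreference is literal: `\1` must see the identical characters the first group matched.
`search` walks the string left to right and returns the first match it finds.
The match spans [7:14] → 'RQo-RQo'.
Captured: group 1 = 'RQo'.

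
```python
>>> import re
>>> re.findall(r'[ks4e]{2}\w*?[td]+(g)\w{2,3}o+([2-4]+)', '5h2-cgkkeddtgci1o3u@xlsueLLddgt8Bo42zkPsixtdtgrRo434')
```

Multiple groups make `findall` return tuples — one 2-tuple for the one match.

[('g', '3')]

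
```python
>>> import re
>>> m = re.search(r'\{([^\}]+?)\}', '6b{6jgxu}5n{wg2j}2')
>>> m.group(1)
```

'6jgxu'

Unlike `match`, `search` isn't anchored — it looks for the pattern anywhere in the string.
The match spans [2:9] → '{6jgxu}'.
Captured: group 1 = '6jgxu'.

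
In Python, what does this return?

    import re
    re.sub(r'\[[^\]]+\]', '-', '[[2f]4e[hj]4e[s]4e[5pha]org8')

'-4e-4e-4e-org8'

`sub` substitutes '-' at each match site.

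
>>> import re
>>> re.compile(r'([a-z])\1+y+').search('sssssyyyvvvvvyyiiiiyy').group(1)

`\1` is not a pattern — it's the concrete string captured by group 1, re-applied verbatim.
`search` walks the string left to right and returns the first match it finds.
The match spans [0:8] → 'sssssyyy'.
Captured: group 1 = 's'.

's'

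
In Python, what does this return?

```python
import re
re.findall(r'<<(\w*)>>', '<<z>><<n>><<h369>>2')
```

['z', 'n', 'h369']

Walking the string: at [0:5] match '<<z>>', group 1 = 'z'; at [5:10] match '<<n>>', group 1 = 'n'; at [10:18] match '<<h369>>', group 1 = 'h369'.
With a single group, `findall` returns only what that group captured — 3 items.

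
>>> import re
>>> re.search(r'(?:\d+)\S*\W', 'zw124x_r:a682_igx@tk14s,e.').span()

The pattern matches one or more of a digit (non-capturing group); then zero or more of a non-whitespace character, then a non-word character.
Unlike `match`, `search` isn't anchored — it looks for the pattern anywhere in the string.
The match spans [2:26] → '124x_r:a682_igx@tk14s,e.'.

(2, 26)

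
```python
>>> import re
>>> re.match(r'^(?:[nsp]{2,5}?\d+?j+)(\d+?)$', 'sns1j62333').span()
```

(0, 10)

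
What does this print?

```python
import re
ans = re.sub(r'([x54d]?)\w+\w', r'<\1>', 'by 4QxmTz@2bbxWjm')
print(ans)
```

<> <4>@<>

This matches optionally one of [x54d] (captured); then one or more of a word character, then a word character.
Matches: at [0:2] → 'by'; at [3:9] → '4QxmTz'; at [10:17] → '2bbxWjm'.
Each match is replaced using the text its own group 1 captured.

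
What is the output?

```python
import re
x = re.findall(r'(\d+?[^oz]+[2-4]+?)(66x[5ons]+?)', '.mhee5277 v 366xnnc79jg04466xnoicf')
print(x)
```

Lazy quantifiers expand one character at a time until the remainder of the pattern can match.
2 groups means the one result is a tuple of 2 captured strings — 1 here.

[('5277 v 366xnnc79jg044', '66xn')]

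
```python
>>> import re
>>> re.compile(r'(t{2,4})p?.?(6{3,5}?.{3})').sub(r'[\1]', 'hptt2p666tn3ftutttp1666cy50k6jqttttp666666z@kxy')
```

'hptt2p666tn3ftu[ttt]0k6jq[tttt]@kxy'

The replacement refers to a captured group, so each match is rewritten using its own captured text.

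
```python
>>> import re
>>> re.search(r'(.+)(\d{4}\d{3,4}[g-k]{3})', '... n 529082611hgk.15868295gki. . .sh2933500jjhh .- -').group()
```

Pattern: one or more of any character (captured); then exactly 4 of a digit, then 3 to 4 of a digit, then exactly 3 of a character in [g-k] (captured).
`re.search` tries every starting position until one works.
The match spans [0:47] → '... n 529082611hgk.15868295gki. . .sh2933500jjh'.
Captured: group 1 = '... n 529082611hgk.15868295gki. . .sh', group 2 = '2933500jjh'.

'... n 529082611hgk.15868295gki. . .sh2933500jjh'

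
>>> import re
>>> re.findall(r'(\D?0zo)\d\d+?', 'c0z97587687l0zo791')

The pattern matches optionally a non-digit, then the literal '0zo' (captured); then a digit, then one or more of a digit (lazy).
Because there's exactly one group, `findall` drops the full match and keeps group 1 from the one hit.

['l0zo']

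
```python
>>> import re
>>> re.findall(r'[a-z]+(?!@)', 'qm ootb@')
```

['qm', 'oot']

The negative lookaround is zero-width — it rules out positions where the adjacent text would match, without consuming anything.
With no groups in the pattern, `findall` gives back each whole match — 2 here.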